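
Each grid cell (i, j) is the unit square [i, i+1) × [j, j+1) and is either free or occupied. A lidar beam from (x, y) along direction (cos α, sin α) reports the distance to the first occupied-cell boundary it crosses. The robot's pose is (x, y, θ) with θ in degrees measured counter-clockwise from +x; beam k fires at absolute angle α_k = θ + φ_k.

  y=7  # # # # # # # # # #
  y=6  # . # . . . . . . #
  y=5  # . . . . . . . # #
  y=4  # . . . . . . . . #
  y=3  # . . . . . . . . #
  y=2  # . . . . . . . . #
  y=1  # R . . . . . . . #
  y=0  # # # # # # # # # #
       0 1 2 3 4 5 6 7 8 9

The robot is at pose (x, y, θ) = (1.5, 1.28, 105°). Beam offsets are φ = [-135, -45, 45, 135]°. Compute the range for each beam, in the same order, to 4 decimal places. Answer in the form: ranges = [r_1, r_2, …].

ranges = [0.5600, 6.6049, 0.5774, 0.3233]

beam 1: φ=-135°, α=330°
  cosα=0.8660 sinα=-0.5000 | (1,1) | tMaxX 0.5774 tMaxY 0.5600 | tΔX 1.1547 tΔY 2.0000
    t=0.5600 [y] (1,0) — stop
  → r_1 = 0.5600
beam 2: φ=-45°, α=60°
  cosα=0.5000 sinα=0.8660 | (1,1) | tMaxX 1.0000 tMaxY 0.8314 | tΔX 2.0000 tΔY 1.1547
    t=0.8314 [y] (1,2)
    t=1.0000 [x] (2,2)
    t=1.9861 [y] (2,3)
    t=3.0000 [x] (3,3)
    t=3.1408 [y] (3,4)
    t=4.2955 [y] (3,5)
    t=5.0000 [x] (4,5)
    t=5.4502 [y] (4,6)
    t=6.6049 [y] (4,7) — stop
  → r_2 = 6.6049
beam 3: φ=45°, α=150°
  cosα=-0.8660 sinα=0.5000 | (1,1) | tMaxX 0.5774 tMaxY 1.4400 | tΔX 1.1547 tΔY 2.0000
    t=0.5774 [x] (0,1) — stop
  → r_3 = 0.5774
beam 4: φ=135°, α=240°
  cosα=-0.5000 sinα=-0.8660 | (1,1) | tMaxX 1.0000 tMaxY 0.3233 | tΔX 2.0000 tΔY 1.1547
    t=0.3233 [y] (1,0) — stop
  → r_4 = 0.3233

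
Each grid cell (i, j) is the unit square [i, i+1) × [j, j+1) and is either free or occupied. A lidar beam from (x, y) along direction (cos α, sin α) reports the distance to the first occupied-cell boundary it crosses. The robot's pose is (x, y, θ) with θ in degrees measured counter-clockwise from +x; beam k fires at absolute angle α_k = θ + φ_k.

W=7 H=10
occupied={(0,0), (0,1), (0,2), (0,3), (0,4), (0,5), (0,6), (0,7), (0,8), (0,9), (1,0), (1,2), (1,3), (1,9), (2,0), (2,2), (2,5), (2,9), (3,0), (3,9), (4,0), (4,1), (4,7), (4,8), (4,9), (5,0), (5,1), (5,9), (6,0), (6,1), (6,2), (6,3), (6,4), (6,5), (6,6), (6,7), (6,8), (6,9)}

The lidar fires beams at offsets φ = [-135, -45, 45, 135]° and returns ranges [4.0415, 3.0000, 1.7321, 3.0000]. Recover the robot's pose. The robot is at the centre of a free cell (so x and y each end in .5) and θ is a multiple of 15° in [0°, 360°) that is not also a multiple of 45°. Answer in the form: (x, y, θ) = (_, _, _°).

The pose lattice has 32·16 = 512 candidates. Test each by forward raycasting.
  (1.5, 4.5, 210°): beam 1 = 4.6587 ≠ 4.0415 ✗
  (4.5, 3.5, 345°): beam 1 = 1.7321 ≠ 4.0415 ✗
  (1.5, 4.5, 255°): beam 1 = 1.0000 ≠ 4.0415 ✗
  (1.5, 7.5, 105°): beam 1 = 5.1962 ≠ 4.0415 ✗
  …
  (4.5, 5.5, 285°): r_1=4.0415, r_2=3.0000, r_3=1.7321, r_4=3.0000 — all match ✓
No second candidate reproduces the full scan.

(x, y, θ) = (4.5, 5.5, 285°)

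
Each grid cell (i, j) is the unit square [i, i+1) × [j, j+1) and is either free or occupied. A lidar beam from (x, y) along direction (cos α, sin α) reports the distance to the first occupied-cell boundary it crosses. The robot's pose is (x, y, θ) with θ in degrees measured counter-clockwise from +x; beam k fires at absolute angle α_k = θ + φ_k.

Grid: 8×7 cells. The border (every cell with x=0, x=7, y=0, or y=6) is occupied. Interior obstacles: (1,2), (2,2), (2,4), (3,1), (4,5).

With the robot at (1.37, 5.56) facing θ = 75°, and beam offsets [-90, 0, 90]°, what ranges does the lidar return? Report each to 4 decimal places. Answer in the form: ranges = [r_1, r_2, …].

ranges = [5.8286, 0.4555, 0.3831]

beam 1: φ=-90°, α=345°
  cosα=0.9659 sinα=-0.2588 | (1,5) | tMaxX 0.6522 tMaxY 2.1637 | tΔX 1.0353 tΔY 3.8637
    t=0.6522 [x] (2,5)
    t=1.6875 [x] (3,5)
    t=2.1637 [y] (3,4)
    t=2.7228 [x] (4,4)
    t=3.7581 [x] (5,4)
    t=4.7933 [x] (6,4)
    t=5.8286 [x] (7,4) — stop
  → r_1 = 5.8286
beam 2: φ=0°, α=75°
  cosα=0.2588 sinα=0.9659 | (1,5) | tMaxX 2.4341 tMaxY 0.4555 | tΔX 3.8637 tΔY 1.0353
    t=0.4555 [y] (1,6) — stop
  → r_2 = 0.4555
beam 3: φ=90°, α=165°
  cosα=-0.9659 sinα=0.2588 | (1,5) | tMaxX 0.3831 tMaxY 1.7000 | tΔX 1.0353 tΔY 3.8637
    t=0.3831 [x] (0,5) — stop
  → r_3 = 0.3831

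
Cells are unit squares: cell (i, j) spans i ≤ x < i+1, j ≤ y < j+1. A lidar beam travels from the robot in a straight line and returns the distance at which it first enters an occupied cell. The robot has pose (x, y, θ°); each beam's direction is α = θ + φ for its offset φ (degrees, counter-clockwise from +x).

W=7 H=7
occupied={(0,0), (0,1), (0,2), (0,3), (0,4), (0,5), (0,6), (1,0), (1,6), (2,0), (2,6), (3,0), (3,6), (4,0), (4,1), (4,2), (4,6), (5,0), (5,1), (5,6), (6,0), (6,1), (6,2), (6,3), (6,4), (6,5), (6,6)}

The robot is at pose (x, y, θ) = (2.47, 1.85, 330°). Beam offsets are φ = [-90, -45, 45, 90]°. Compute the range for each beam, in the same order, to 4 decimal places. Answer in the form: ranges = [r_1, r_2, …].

beam 1: φ=-90°, α=240°
  d=(-0.5000,-0.8660)  start (2,1)  tX=0.9400 tY=0.9815  stride 1/|dx|=2.0000 1/|dy|=1.1547
    cross x-line → (1,1), t=0.9400
    cross y-line → (1,0), t=0.9815 (wall)
  → r_1 = 0.9815
beam 2: φ=-45°, α=285°
  d=(0.2588,-0.9659)  start (2,1)  tX=2.0478 tY=0.8800  stride 1/|dx|=3.8637 1/|dy|=1.0353
    cross y-line → (2,0), t=0.8800 (wall)
  → r_2 = 0.8800
beam 3: φ=45°, α=15°
  d=(0.9659,0.2588)  start (2,1)  tX=0.5487 tY=0.5796  stride 1/|dx|=1.0353 1/|dy|=3.8637
    cross x-line → (3,1), t=0.5487
    cross y-line → (3,2), t=0.5796
    cross x-line → (4,2), t=1.5840 (wall)
  → r_3 = 1.5840
beam 4: φ=90°, α=60°
  d=(0.5000,0.8660)  start (2,1)  tX=1.0600 tY=0.1732  stride 1/|dx|=2.0000 1/|dy|=1.1547
    cross y-line → (2,2), t=0.1732
    cross x-line → (3,2), t=1.0600
    cross y-line → (3,3), t=1.3279
    cross y-line → (3,4), t=2.4826
    cross x-line → (4,4), t=3.0600
    cross y-line → (4,5), t=3.6373
    cross y-line → (4,6), t=4.7920 (wall)
  → r_4 = 4.7920

ranges = [0.9815, 0.8800, 1.5840, 4.7920]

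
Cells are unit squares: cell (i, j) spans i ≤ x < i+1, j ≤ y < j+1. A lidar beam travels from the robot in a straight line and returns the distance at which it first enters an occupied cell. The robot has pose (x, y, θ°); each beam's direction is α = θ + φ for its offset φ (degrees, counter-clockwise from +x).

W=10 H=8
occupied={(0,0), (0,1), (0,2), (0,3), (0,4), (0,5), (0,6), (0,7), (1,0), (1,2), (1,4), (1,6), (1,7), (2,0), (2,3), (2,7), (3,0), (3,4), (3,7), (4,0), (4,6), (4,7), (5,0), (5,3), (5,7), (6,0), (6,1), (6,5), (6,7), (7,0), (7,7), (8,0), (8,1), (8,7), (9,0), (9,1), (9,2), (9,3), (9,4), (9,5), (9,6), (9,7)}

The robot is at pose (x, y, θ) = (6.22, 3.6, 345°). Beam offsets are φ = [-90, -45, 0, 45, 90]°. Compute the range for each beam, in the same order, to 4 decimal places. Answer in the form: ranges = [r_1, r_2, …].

ranges = [2.6917, 3.0022, 2.8781, 3.2101, 1.4494]

beam 1: φ=-90°, α=255°
  cosα=-0.2588 sinα=-0.9659 | (6,3) | tMaxX 0.8500 tMaxY 0.6212 | tΔX 3.8637 tΔY 1.0353
    t=0.6212 [y] (6,2)
    t=0.8500 [x] (5,2)
    t=1.6564 [y] (5,1)
    t=2.6917 [y] (5,0) — stop
  → r_1 = 2.6917
beam 2: φ=-45°, α=300°
  cosα=0.5000 sinα=-0.8660 | (6,3) | tMaxX 1.5600 tMaxY 0.6928 | tΔX 2.0000 tΔY 1.1547
    t=0.6928 [y] (6,2)
    t=1.5600 [x] (7,2)
    t=1.8475 [y] (7,1)
    t=3.0022 [y] (7,0) — stop
  → r_2 = 3.0022
beam 3: φ=0°, α=345°
  cosα=0.9659 sinα=-0.2588 | (6,3) | tMaxX 0.8075 tMaxY 2.3182 | tΔX 1.0353 tΔY 3.8637
    t=0.8075 [x] (7,3)
    t=1.8428 [x] (8,3)
    t=2.3182 [y] (8,2)
    t=2.8781 [x] (9,2) — stop
  → r_3 = 2.8781
beam 4: φ=45°, α=30°
  cosα=0.8660 sinα=0.5000 | (6,3) | tMaxX 0.9007 tMaxY 0.8000 | tΔX 1.1547 tΔY 2.0000
    t=0.8000 [y] (6,4)
    t=0.9007 [x] (7,4)
    t=2.0554 [x] (8,4)
    t=2.8000 [y] (8,5)
    t=3.2101 [x] (9,5) — stop
  → r_4 = 3.2101
beam 5: φ=90°, α=75°
  cosα=0.2588 sinα=0.9659 | (6,3) | tMaxX 3.0137 tMaxY 0.4141 | tΔX 3.8637 tΔY 1.0353
    t=0.4141 [y] (6,4)
    t=1.4494 [y] (6,5) — stop
  → r_5 = 1.4494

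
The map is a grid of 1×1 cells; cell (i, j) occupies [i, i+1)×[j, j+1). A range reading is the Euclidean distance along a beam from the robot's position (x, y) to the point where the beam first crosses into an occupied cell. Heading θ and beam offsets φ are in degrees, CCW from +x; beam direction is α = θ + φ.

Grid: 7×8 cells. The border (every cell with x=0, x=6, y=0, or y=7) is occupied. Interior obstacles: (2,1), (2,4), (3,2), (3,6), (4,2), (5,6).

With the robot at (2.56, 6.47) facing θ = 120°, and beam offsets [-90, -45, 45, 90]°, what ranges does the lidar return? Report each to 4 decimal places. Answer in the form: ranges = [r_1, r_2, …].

beam 1: φ=-90°, α=30°
  dir = (cos 30°, sin 30°) = (0.8660, 0.5000); from cell (2,6)
  next x-line at t=0.5081, next y-line at t=1.0600; Δt_x=1.1547, Δt_y=2.0000
    x: enter (3,6) at t=0.5081 ← occupied
  → r_1 = 0.5081
beam 2: φ=-45°, α=75°
  dir = (cos 75°, sin 75°) = (0.2588, 0.9659); from cell (2,6)
  next x-line at t=1.7000, next y-line at t=0.5487; Δt_x=3.8637, Δt_y=1.0353
    y: enter (2,7) at t=0.5487 ← occupied
  → r_2 = 0.5487
beam 3: φ=45°, α=165°
  dir = (cos 165°, sin 165°) = (-0.9659, 0.2588); from cell (2,6)
  next x-line at t=0.5798, next y-line at t=2.0478; Δt_x=1.0353, Δt_y=3.8637
    x: enter (1,6) at t=0.5798
    x: enter (0,6) at t=1.6150 ← occupied
  → r_3 = 1.6150
beam 4: φ=90°, α=210°
  dir = (cos 210°, sin 210°) = (-0.8660, -0.5000); from cell (2,6)
  next x-line at t=0.6466, next y-line at t=0.9400; Δt_x=1.1547, Δt_y=2.0000
    x: enter (1,6) at t=0.6466
    y: enter (1,5) at t=0.9400
    x: enter (0,5) at t=1.8013 ← occupied
  → r_4 = 1.8013

ranges = [0.5081, 0.5487, 1.6150, 1.8013]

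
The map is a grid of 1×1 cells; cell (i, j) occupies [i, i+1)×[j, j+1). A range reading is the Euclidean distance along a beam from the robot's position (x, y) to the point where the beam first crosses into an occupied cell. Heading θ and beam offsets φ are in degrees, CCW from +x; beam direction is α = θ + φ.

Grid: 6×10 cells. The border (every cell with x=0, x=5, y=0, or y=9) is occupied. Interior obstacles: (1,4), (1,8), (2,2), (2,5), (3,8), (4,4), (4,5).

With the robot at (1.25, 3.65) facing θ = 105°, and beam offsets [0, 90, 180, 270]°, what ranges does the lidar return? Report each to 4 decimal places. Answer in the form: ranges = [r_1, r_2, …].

beam 1: φ=0°, α=105°
  dir = (cos 105°, sin 105°) = (-0.2588, 0.9659); from cell (1,3)
  next x-line at t=0.9659, next y-line at t=0.3623; Δt_x=3.8637, Δt_y=1.0353
    y: enter (1,4) at t=0.3623 ← occupied
  → r_1 = 0.3623
beam 2: φ=90°, α=195°
  dir = (cos 195°, sin 195°) = (-0.9659, -0.2588); from cell (1,3)
  next x-line at t=0.2588, next y-line at t=2.5114; Δt_x=1.0353, Δt_y=3.8637
    x: enter (0,3) at t=0.2588 ← occupied
  → r_2 = 0.2588
beam 3: φ=180°, α=285°
  dir = (cos 285°, sin 285°) = (0.2588, -0.9659); from cell (1,3)
  next x-line at t=2.8978, next y-line at t=0.6729; Δt_x=3.8637, Δt_y=1.0353
    y: enter (1,2) at t=0.6729
    y: enter (1,1) at t=1.7082
    y: enter (1,0) at t=2.7435 ← occupied
  → r_3 = 2.7435
beam 4: φ=270°, α=15°
  dir = (cos 15°, sin 15°) = (0.9659, 0.2588); from cell (1,3)
  next x-line at t=0.7765, next y-line at t=1.3523; Δt_x=1.0353, Δt_y=3.8637
    x: enter (2,3) at t=0.7765
    y: enter (2,4) at t=1.3523
    x: enter (3,4) at t=1.8117
    x: enter (4,4) at t=2.8470 ← occupied
  → r_4 = 2.8470

ranges = [0.3623, 0.2588, 2.7435, 2.8470]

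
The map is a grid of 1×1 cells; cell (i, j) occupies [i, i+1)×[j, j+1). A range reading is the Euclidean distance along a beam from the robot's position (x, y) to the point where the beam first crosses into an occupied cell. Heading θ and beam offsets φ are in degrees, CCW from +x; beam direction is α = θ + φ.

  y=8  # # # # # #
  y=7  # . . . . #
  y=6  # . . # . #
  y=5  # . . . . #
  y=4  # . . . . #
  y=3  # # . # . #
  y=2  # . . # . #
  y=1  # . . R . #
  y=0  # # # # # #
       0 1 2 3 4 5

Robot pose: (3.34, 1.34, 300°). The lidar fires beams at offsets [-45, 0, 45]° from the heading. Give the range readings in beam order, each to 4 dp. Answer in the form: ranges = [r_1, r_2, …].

beam 1: φ=-45°, α=255°
  dir = (cos 255°, sin 255°) = (-0.2588, -0.9659); from cell (3,1)
  next x-line at t=1.3137, next y-line at t=0.3520; Δt_x=3.8637, Δt_y=1.0353
    y: enter (3,0) at t=0.3520 ← occupied
  → r_1 = 0.3520
beam 2: φ=0°, α=300°
  dir = (cos 300°, sin 300°) = (0.5000, -0.8660); from cell (3,1)
  next x-line at t=1.3200, next y-line at t=0.3926; Δt_x=2.0000, Δt_y=1.1547
    y: enter (3,0) at t=0.3926 ← occupied
  → r_2 = 0.3926
beam 3: φ=45°, α=345°
  dir = (cos 345°, sin 345°) = (0.9659, -0.2588); from cell (3,1)
  next x-line at t=0.6833, next y-line at t=1.3137; Δt_x=1.0353, Δt_y=3.8637
    x: enter (4,1) at t=0.6833
    y: enter (4,0) at t=1.3137 ← occupied
  → r_3 = 1.3137

ranges = [0.3520, 0.3926, 1.3137]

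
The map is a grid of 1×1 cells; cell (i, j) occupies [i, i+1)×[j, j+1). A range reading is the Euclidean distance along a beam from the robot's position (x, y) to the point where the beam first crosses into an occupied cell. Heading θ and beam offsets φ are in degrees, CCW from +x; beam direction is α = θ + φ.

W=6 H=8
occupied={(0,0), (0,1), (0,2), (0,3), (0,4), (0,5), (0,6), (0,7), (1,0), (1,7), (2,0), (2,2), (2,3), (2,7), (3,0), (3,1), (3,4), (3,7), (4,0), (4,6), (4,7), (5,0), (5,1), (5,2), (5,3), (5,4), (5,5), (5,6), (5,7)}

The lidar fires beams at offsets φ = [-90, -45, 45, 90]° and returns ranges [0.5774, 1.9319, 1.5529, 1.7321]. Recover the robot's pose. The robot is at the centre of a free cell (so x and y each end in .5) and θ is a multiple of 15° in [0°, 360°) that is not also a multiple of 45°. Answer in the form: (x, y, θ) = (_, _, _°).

(x, y, θ) = (4.5, 3.5, 120°)

The pose lattice has 19·16 = 304 candidates. Test each by forward raycasting.
  (4.5, 1.5, 150°): beam 1 = 1.0000 ≠ 0.5774 ✗
  (3.5, 6.5, 30°): beam 1 = 3.0000 ≠ 0.5774 ✗
  (1.5, 5.5, 60°): beam 1 = 1.7321 ≠ 0.5774 ✗
  (4.5, 4.5, 60°): beam 2 = 0.5176 ≠ 1.9319 ✗
  …
  (4.5, 3.5, 120°): r_1=0.5774, r_2=1.9319, r_3=1.5529, r_4=1.7321 — all match ✓
Only this pose fits every beam.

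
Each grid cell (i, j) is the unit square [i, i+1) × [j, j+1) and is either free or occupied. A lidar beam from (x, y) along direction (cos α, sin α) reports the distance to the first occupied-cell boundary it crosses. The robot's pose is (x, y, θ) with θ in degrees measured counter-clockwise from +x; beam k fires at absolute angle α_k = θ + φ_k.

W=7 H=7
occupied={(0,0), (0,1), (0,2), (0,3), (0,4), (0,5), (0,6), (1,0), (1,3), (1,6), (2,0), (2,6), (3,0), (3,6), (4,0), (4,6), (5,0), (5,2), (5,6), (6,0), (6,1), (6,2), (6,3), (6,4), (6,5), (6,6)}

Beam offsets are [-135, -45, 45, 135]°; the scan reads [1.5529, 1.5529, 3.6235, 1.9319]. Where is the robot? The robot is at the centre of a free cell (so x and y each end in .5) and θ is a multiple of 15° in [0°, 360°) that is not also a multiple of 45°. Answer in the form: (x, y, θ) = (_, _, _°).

The pose lattice has 23·16 = 368 candidates. Test each by forward raycasting.
  (3.5, 3.5, 120°): beam 1 = 1.9319 ≠ 1.5529 ✗
  (4.5, 1.5, 15°): beam 1 = 0.5774 ≠ 1.5529 ✗
  (3.5, 3.5, 210°): beam 1 = 2.5882 ≠ 1.5529 ✗
  (1.5, 2.5, 240°): beam 1 = 0.5176 ≠ 1.5529 ✗
  …
  (3.5, 2.5, 30°): r_1=1.5529, r_2=1.5529, r_3=3.6235, r_4=1.9319 — all match ✓
Only this pose fits every beam.

(x, y, θ) = (3.5, 2.5, 30°)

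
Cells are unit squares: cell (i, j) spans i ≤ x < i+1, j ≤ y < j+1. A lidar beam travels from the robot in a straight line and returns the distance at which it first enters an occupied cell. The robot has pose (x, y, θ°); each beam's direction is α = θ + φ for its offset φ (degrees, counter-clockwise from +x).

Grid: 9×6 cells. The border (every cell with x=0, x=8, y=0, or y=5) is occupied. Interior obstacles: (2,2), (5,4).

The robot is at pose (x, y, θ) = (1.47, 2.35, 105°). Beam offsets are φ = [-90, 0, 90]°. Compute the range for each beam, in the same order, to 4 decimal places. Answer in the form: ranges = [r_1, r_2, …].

ranges = [0.5487, 1.8159, 0.4866]

beam 1: φ=-90°, α=15°
  direction (0.9659, 0.2588); cell (1,2); t to first gridline: x 0.5487, y 2.5114 (then +1.0353 / +3.8637)
    (2,2) via x @ 0.5487  # hit
  → r_1 = 0.5487
beam 2: φ=0°, α=105°
  direction (-0.2588, 0.9659); cell (1,2); t to first gridline: x 1.8159, y 0.6729 (then +3.8637 / +1.0353)
    (1,3) via y @ 0.6729
    (1,4) via y @ 1.7082
    (0,4) via x @ 1.8159  # hit
  → r_2 = 1.8159
beam 3: φ=90°, α=195°
  direction (-0.9659, -0.2588); cell (1,2); t to first gridline: x 0.4866, y 1.3523 (then +1.0353 / +3.8637)
    (0,2) via x @ 0.4866  # hit
  → r_3 = 0.4866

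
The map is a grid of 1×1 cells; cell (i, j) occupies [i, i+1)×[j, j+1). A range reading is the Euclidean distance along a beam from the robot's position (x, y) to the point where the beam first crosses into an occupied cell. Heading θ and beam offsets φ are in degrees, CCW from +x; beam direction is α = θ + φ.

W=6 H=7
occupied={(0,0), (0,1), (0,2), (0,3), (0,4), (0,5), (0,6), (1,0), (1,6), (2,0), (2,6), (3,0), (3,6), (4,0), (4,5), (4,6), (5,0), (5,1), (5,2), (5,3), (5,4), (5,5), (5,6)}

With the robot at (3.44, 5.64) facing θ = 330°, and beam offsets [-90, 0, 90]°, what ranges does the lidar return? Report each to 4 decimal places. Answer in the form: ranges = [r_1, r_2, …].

beam 1: φ=-90°, α=240°
  cosα=-0.5000 sinα=-0.8660 | (3,5) | tMaxX 0.8800 tMaxY 0.7390 | tΔX 2.0000 tΔY 1.1547
    t=0.7390 [y] (3,4)
    t=0.8800 [x] (2,4)
    t=1.8937 [y] (2,3)
    t=2.8800 [x] (1,3)
    t=3.0484 [y] (1,2)
    t=4.2031 [y] (1,1)
    t=4.8800 [x] (0,1) — stop
  → r_1 = 4.8800
beam 2: φ=0°, α=330°
  cosα=0.8660 sinα=-0.5000 | (3,5) | tMaxX 0.6466 tMaxY 1.2800 | tΔX 1.1547 tΔY 2.0000
    t=0.6466 [x] (4,5) — stop
  → r_2 = 0.6466
beam 3: φ=90°, α=60°
  cosα=0.5000 sinα=0.8660 | (3,5) | tMaxX 1.1200 tMaxY 0.4157 | tΔX 2.0000 tΔY 1.1547
    t=0.4157 [y] (3,6) — stop
  → r_3 = 0.4157

ranges = [4.8800, 0.6466, 0.4157]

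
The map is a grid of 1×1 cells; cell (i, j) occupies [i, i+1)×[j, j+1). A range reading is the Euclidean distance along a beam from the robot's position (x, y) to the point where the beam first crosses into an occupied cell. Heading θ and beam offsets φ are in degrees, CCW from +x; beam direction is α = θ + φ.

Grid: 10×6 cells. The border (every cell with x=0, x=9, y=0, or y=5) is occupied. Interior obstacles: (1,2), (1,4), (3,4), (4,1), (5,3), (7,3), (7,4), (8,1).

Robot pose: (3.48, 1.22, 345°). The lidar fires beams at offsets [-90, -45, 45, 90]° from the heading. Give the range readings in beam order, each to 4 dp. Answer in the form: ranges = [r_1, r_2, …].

ranges = [0.2278, 0.2540, 0.6004, 3.9133]

beam 1: φ=-90°, α=255°
  cosα=-0.2588 sinα=-0.9659 | (3,1) | tMaxX 1.8546 tMaxY 0.2278 | tΔX 3.8637 tΔY 1.0353
    t=0.2278 [y] (3,0) — stop
  → r_1 = 0.2278
beam 2: φ=-45°, α=300°
  cosα=0.5000 sinα=-0.8660 | (3,1) | tMaxX 1.0400 tMaxY 0.2540 | tΔX 2.0000 tΔY 1.1547
    t=0.2540 [y] (3,0) — stop
  → r_2 = 0.2540
beam 3: φ=45°, α=30°
  cosα=0.8660 sinα=0.5000 | (3,1) | tMaxX 0.6004 tMaxY 1.5600 | tΔX 1.1547 tΔY 2.0000
    t=0.6004 [x] (4,1) — stop
  → r_3 = 0.6004
beam 4: φ=90°, α=75°
  cosα=0.2588 sinα=0.9659 | (3,1) | tMaxX 2.0091 tMaxY 0.8075 | tΔX 3.8637 tΔY 1.0353
    t=0.8075 [y] (3,2)
    t=1.8428 [y] (3,3)
    t=2.0091 [x] (4,3)
    t=2.8781 [y] (4,4)
    t=3.9133 [y] (4,5) — stop
  → r_4 = 3.9133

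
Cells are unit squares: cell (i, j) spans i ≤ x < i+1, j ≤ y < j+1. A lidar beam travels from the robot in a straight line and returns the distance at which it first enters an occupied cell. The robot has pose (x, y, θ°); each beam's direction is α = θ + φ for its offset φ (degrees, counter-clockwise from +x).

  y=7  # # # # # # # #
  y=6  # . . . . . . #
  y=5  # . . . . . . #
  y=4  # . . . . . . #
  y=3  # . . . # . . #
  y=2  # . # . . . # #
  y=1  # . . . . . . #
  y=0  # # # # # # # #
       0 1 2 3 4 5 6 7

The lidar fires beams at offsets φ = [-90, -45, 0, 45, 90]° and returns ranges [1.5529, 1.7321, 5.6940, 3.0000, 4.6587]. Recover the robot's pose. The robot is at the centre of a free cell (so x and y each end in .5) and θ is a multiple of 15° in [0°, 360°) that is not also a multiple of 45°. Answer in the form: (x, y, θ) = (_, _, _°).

(x, y, θ) = (2.5, 6.5, 255°)

Enumerate (i+0.5, j+0.5, θ) over the 33 free cells and 16 admissible headings. For each, cast all 5 beams and compare to the given ranges.
  (5.5, 5.5, 240°): beam 1 = 3.0000 ≠ 1.5529 ✗
  (3.5, 5.5, 195°): beam 2 = 2.8868 ≠ 1.7321 ✗
  (5.5, 3.5, 165°): beam 1 = 3.6235 ≠ 1.5529 ✗
  (3.5, 5.5, 75°): beam 1 = 3.6235 ≠ 1.5529 ✗
  …
  (2.5, 6.5, 255°): r_1=1.5529, r_2=1.7321, r_3=5.6940, r_4=3.0000, r_5=4.6587 — all match ✓
Unique over the lattice → pose = (2.5, 6.5, 255°).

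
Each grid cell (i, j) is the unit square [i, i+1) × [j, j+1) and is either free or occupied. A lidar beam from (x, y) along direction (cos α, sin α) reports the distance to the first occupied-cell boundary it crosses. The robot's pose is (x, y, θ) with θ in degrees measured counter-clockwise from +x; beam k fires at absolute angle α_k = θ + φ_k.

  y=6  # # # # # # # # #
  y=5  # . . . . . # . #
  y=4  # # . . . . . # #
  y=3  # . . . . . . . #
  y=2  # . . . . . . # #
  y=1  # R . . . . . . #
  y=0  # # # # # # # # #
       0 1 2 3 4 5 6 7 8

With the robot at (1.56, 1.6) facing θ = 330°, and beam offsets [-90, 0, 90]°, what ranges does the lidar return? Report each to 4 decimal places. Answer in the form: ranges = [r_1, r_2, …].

ranges = [0.6928, 1.2000, 5.0807]

beam 1: φ=-90°, α=240°
  d=(-0.5000,-0.8660)  start (1,1)  tX=1.1200 tY=0.6928  stride 1/|dx|=2.0000 1/|dy|=1.1547
    cross y-line → (1,0), t=0.6928 (wall)
  → r_1 = 0.6928
beam 2: φ=0°, α=330°
  d=(0.8660,-0.5000)  start (1,1)  tX=0.5081 tY=1.2000  stride 1/|dx|=1.1547 1/|dy|=2.0000
    cross x-line → (2,1), t=0.5081
    cross y-line → (2,0), t=1.2000 (wall)
  → r_2 = 1.2000
beam 3: φ=90°, α=60°
  d=(0.5000,0.8660)  start (1,1)  tX=0.8800 tY=0.4619  stride 1/|dx|=2.0000 1/|dy|=1.1547
    cross y-line → (1,2), t=0.4619
    cross x-line → (2,2), t=0.8800
    cross y-line → (2,3), t=1.6166
    cross y-line → (2,4), t=2.7713
    cross x-line → (3,4), t=2.8800
    cross y-line → (3,5), t=3.9260
    cross x-line → (4,5), t=4.8800
    cross y-line → (4,6), t=5.0807 (wall)
  → r_3 = 5.0807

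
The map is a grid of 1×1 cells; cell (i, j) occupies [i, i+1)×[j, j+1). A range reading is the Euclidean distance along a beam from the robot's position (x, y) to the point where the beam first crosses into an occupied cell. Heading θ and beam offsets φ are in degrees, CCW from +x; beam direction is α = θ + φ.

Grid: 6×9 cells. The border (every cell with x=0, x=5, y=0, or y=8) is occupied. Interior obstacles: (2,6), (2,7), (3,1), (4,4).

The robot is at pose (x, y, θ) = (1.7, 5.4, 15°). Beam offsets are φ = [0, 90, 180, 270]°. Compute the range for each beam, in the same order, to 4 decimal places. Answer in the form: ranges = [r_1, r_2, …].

beam 1: φ=0°, α=15°
  dir = (cos 15°, sin 15°) = (0.9659, 0.2588); from cell (1,5)
  next x-line at t=0.3106, next y-line at t=2.3182; Δt_x=1.0353, Δt_y=3.8637
    x: enter (2,5) at t=0.3106
    x: enter (3,5) at t=1.3459
    y: enter (3,6) at t=2.3182
    x: enter (4,6) at t=2.3811
    x: enter (5,6) at t=3.4164 ← occupied
  → r_1 = 3.4164
beam 2: φ=90°, α=105°
  dir = (cos 105°, sin 105°) = (-0.2588, 0.9659); from cell (1,5)
  next x-line at t=2.7046, next y-line at t=0.6212; Δt_x=3.8637, Δt_y=1.0353
    y: enter (1,6) at t=0.6212
    y: enter (1,7) at t=1.6564
    y: enter (1,8) at t=2.6917 ← occupied
  → r_2 = 2.6917
beam 3: φ=180°, α=195°
  dir = (cos 195°, sin 195°) = (-0.9659, -0.2588); from cell (1,5)
  next x-line at t=0.7247, next y-line at t=1.5455; Δt_x=1.0353, Δt_y=3.8637
    x: enter (0,5) at t=0.7247 ← occupied
  → r_3 = 0.7247
beam 4: φ=270°, α=285°
  dir = (cos 285°, sin 285°) = (0.2588, -0.9659); from cell (1,5)
  next x-line at t=1.1591, next y-line at t=0.4141; Δt_x=3.8637, Δt_y=1.0353
    y: enter (1,4) at t=0.4141
    x: enter (2,4) at t=1.1591
    y: enter (2,3) at t=1.4494
    y: enter (2,2) at t=2.4847
    y: enter (2,1) at t=3.5199
    y: enter (2,0) at t=4.5552 ← occupied
  → r_4 = 4.5552

ranges = [3.4164, 2.6917, 0.7247, 4.5552]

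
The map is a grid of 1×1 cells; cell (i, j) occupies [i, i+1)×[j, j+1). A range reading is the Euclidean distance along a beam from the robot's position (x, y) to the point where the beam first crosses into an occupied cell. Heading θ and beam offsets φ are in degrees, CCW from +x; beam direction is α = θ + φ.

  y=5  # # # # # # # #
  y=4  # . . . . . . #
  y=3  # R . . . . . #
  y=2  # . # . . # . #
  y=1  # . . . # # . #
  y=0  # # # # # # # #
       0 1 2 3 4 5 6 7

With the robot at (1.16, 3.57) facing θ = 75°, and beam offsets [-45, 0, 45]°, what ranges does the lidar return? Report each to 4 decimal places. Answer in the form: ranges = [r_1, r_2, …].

beam 1: φ=-45°, α=30°
  d=(0.8660,0.5000)  start (1,3)  tX=0.9699 tY=0.8600  stride 1/|dx|=1.1547 1/|dy|=2.0000
    cross y-line → (1,4), t=0.8600
    cross x-line → (2,4), t=0.9699
    cross x-line → (3,4), t=2.1246
    cross y-line → (3,5), t=2.8600 (wall)
  → r_1 = 2.8600
beam 2: φ=0°, α=75°
  d=(0.2588,0.9659)  start (1,3)  tX=3.2455 tY=0.4452  stride 1/|dx|=3.8637 1/|dy|=1.0353
    cross y-line → (1,4), t=0.4452
    cross y-line → (1,5), t=1.4804 (wall)
  → r_2 = 1.4804
beam 3: φ=45°, α=120°
  d=(-0.5000,0.8660)  start (1,3)  tX=0.3200 tY=0.4965  stride 1/|dx|=2.0000 1/|dy|=1.1547
    cross x-line → (0,3), t=0.3200 (wall)
  → r_3 = 0.3200

ranges = [2.8600, 1.4804, 0.3200]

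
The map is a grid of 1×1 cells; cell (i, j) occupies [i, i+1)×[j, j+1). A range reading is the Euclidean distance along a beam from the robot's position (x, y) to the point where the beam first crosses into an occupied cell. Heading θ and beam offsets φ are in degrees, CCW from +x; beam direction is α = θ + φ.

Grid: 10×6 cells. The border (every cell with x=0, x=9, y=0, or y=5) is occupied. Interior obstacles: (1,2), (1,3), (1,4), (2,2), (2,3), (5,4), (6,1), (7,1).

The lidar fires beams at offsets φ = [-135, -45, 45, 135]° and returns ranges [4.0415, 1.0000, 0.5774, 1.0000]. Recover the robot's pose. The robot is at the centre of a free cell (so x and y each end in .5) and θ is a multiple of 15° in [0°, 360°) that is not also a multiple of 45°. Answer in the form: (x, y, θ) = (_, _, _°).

(x, y, θ) = (3.5, 4.5, 75°)

The pose lattice has 24·16 = 384 candidates. Test each by forward raycasting.
  (8.5, 1.5, 285°): beam 1 = 0.5774 ≠ 4.0415 ✗
  (6.5, 3.5, 210°): beam 1 = 1.5529 ≠ 4.0415 ✗
  (7.5, 4.5, 60°): beam 1 = 3.6235 ≠ 4.0415 ✗
  (5.5, 1.5, 165°): beam 1 = 0.5774 ≠ 4.0415 ✗
  …
  (3.5, 4.5, 75°): r_1=4.0415, r_2=1.0000, r_3=0.5774, r_4=1.0000 — all match ✓
Only this pose fits every beam.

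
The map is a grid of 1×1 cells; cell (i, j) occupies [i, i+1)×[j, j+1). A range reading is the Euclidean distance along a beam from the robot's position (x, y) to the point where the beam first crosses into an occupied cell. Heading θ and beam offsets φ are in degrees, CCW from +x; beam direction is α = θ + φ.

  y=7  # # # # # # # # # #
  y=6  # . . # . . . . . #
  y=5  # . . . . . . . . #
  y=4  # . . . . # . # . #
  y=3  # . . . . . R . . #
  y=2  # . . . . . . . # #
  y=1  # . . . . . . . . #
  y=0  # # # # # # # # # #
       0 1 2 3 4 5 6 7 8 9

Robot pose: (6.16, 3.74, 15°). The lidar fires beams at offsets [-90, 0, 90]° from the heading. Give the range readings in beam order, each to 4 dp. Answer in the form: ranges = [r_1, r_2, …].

beam 1: φ=-90°, α=285°
  dir = (cos 285°, sin 285°) = (0.2588, -0.9659); from cell (6,3)
  next x-line at t=3.2455, next y-line at t=0.7661; Δt_x=3.8637, Δt_y=1.0353
    y: enter (6,2) at t=0.7661
    y: enter (6,1) at t=1.8014
    y: enter (6,0) at t=2.8367 ← occupied
  → r_1 = 2.8367
beam 2: φ=0°, α=15°
  dir = (cos 15°, sin 15°) = (0.9659, 0.2588); from cell (6,3)
  next x-line at t=0.8696, next y-line at t=1.0046; Δt_x=1.0353, Δt_y=3.8637
    x: enter (7,3) at t=0.8696
    y: enter (7,4) at t=1.0046 ← occupied
  → r_2 = 1.0046
beam 3: φ=90°, α=105°
  dir = (cos 105°, sin 105°) = (-0.2588, 0.9659); from cell (6,3)
  next x-line at t=0.6182, next y-line at t=0.2692; Δt_x=3.8637, Δt_y=1.0353
    y: enter (6,4) at t=0.2692
    x: enter (5,4) at t=0.6182 ← occupied
  → r_3 = 0.6182

ranges = [2.8367, 1.0046, 0.6182]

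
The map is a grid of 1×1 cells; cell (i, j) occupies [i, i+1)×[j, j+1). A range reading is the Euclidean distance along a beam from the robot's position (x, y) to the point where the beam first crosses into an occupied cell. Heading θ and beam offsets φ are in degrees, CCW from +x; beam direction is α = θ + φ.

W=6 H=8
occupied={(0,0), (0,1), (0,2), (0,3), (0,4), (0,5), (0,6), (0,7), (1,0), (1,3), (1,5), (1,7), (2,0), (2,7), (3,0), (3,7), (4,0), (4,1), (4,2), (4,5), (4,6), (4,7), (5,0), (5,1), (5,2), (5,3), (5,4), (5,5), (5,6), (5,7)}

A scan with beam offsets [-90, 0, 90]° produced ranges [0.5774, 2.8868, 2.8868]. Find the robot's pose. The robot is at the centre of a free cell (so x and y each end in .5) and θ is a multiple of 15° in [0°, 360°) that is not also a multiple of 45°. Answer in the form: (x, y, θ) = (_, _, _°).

(x, y, θ) = (2.5, 3.5, 300°)

Enumerate (i+0.5, j+0.5, θ) over the 18 free cells and 16 admissible headings. For each, cast all 3 beams and compare to the given ranges.
  (2.5, 5.5, 30°): beam 1 = 3.0000 ≠ 0.5774 ✗
  (1.5, 6.5, 75°): beam 1 = 2.5882 ≠ 0.5774 ✗
  (2.5, 1.5, 300°): beam 1 = 1.0000 ≠ 0.5774 ✗
  (2.5, 6.5, 195°): beam 1 = 0.5176 ≠ 0.5774 ✗
  …
  (2.5, 3.5, 300°): r_1=0.5774, r_2=2.8868, r_3=2.8868 — all match ✓
Only this pose fits every beam.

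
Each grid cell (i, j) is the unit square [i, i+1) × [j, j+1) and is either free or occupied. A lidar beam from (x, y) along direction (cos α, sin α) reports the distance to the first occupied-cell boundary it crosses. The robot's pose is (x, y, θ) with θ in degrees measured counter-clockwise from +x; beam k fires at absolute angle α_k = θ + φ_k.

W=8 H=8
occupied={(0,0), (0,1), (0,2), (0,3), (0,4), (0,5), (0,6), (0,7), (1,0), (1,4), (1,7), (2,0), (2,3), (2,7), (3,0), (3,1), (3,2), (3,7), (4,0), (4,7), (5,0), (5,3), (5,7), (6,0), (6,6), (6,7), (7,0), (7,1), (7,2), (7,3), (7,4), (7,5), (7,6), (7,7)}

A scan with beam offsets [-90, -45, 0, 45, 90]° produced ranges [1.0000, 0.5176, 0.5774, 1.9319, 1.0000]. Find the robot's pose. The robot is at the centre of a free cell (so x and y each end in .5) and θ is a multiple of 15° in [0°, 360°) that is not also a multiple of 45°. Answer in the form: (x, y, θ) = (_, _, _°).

(x, y, θ) = (6.5, 2.5, 30°)

Enumerate (i+0.5, j+0.5, θ) over the 30 free cells and 16 admissible headings. For each, cast all 5 beams and compare to the given ranges.
  (6.5, 1.5, 15°): beam 1 = 0.5176 ≠ 1.0000 ✗
  (2.5, 4.5, 15°): beam 1 = 0.5176 ≠ 1.0000 ✗
  (1.5, 5.5, 255°): beam 1 = 0.5176 ≠ 1.0000 ✗
  (6.5, 3.5, 105°): beam 1 = 0.5176 ≠ 1.0000 ✗
  …
  (6.5, 2.5, 30°): r_1=1.0000, r_2=0.5176, r_3=0.5774, r_4=1.9319, r_5=1.0000 — all match ✓
No second candidate reproduces the full scan.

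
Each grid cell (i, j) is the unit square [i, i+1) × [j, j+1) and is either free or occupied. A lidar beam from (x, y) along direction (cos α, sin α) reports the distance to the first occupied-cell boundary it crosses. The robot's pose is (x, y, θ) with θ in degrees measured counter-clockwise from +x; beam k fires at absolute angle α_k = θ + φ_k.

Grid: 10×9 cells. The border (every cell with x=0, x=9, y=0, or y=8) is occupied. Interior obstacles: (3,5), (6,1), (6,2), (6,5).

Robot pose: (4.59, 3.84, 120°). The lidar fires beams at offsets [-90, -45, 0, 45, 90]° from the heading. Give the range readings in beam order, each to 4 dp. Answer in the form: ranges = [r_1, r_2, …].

beam 1: φ=-90°, α=30°
  direction (0.8660, 0.5000); cell (4,3); t to first gridline: x 0.4734, y 0.3200 (then +1.1547 / +2.0000)
    (4,4) via y @ 0.3200
    (5,4) via x @ 0.4734
    (6,4) via x @ 1.6281
    (6,5) via y @ 2.3200  # hit
  → r_1 = 2.3200
beam 2: φ=-45°, α=75°
  direction (0.2588, 0.9659); cell (4,3); t to first gridline: x 1.5841, y 0.1656 (then +3.8637 / +1.0353)
    (4,4) via y @ 0.1656
    (4,5) via y @ 1.2009
    (5,5) via x @ 1.5841
    (5,6) via y @ 2.2362
    (5,7) via y @ 3.2715
    (5,8) via y @ 4.3067  # hit
  → r_2 = 4.3067
beam 3: φ=0°, α=120°
  direction (-0.5000, 0.8660); cell (4,3); t to first gridline: x 1.1800, y 0.1848 (then +2.0000 / +1.1547)
    (4,4) via y @ 0.1848
    (3,4) via x @ 1.1800
    (3,5) via y @ 1.3395  # hit
  → r_3 = 1.3395
beam 4: φ=45°, α=165°
  direction (-0.9659, 0.2588); cell (4,3); t to first gridline: x 0.6108, y 0.6182 (then +1.0353 / +3.8637)
    (3,3) via x @ 0.6108
    (3,4) via y @ 0.6182
    (2,4) via x @ 1.6461
    (1,4) via x @ 2.6814
    (0,4) via x @ 3.7166  # hit
  → r_4 = 3.7166
beam 5: φ=90°, α=210°
  direction (-0.8660, -0.5000); cell (4,3); t to first gridline: x 0.6813, y 1.6800 (then +1.1547 / +2.0000)
    (3,3) via x @ 0.6813
    (3,2) via y @ 1.6800
    (2,2) via x @ 1.8360
    (1,2) via x @ 2.9907
    (1,1) via y @ 3.6800
    (0,1) via x @ 4.1454  # hit
  → r_5 = 4.1454

ranges = [2.3200, 4.3067, 1.3395, 3.7166, 4.1454]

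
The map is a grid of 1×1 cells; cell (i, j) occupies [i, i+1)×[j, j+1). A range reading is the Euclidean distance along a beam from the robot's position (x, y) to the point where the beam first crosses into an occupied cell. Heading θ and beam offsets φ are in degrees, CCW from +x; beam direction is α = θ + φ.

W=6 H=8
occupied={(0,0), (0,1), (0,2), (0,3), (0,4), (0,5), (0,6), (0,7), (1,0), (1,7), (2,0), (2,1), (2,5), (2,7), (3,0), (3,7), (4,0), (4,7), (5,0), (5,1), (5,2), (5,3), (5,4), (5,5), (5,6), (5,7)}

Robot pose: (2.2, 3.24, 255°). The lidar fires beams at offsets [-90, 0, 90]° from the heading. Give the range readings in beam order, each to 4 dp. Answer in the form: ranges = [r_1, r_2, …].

ranges = [1.2423, 2.3190, 2.8988]

beam 1: φ=-90°, α=165°
  direction (-0.9659, 0.2588); cell (2,3); t to first gridline: x 0.2071, y 2.9364 (then +1.0353 / +3.8637)
    (1,3) via x @ 0.2071
    (0,3) via x @ 1.2423  # hit
  → r_1 = 1.2423
beam 2: φ=0°, α=255°
  direction (-0.2588, -0.9659); cell (2,3); t to first gridline: x 0.7727, y 0.2485 (then +3.8637 / +1.0353)
    (2,2) via y @ 0.2485
    (1,2) via x @ 0.7727
    (1,1) via y @ 1.2837
    (1,0) via y @ 2.3190  # hit
  → r_2 = 2.3190
beam 3: φ=90°, α=345°
  direction (0.9659, -0.2588); cell (2,3); t to first gridline: x 0.8282, y 0.9273 (then +1.0353 / +3.8637)
    (3,3) via x @ 0.8282
    (3,2) via y @ 0.9273
    (4,2) via x @ 1.8635
    (5,2) via x @ 2.8988  # hit
  → r_3 = 2.8988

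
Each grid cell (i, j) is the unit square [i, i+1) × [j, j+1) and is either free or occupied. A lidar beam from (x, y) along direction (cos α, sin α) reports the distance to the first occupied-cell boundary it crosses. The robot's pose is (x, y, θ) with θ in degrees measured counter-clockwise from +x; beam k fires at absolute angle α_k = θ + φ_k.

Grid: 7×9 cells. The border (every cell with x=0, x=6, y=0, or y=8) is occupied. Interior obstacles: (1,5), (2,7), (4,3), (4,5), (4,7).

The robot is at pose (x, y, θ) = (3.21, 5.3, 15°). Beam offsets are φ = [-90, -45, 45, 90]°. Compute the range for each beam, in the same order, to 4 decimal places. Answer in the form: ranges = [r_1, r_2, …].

ranges = [4.4517, 3.2216, 1.9630, 1.7600]

beam 1: φ=-90°, α=285°
  dir = (cos 285°, sin 285°) = (0.2588, -0.9659); from cell (3,5)
  next x-line at t=3.0523, next y-line at t=0.3106; Δt_x=3.8637, Δt_y=1.0353
    y: enter (3,4) at t=0.3106
    y: enter (3,3) at t=1.3459
    y: enter (3,2) at t=2.3811
    x: enter (4,2) at t=3.0523
    y: enter (4,1) at t=3.4164
    y: enter (4,0) at t=4.4517 ← occupied
  → r_1 = 4.4517
beam 2: φ=-45°, α=330°
  dir = (cos 330°, sin 330°) = (0.8660, -0.5000); from cell (3,5)
  next x-line at t=0.9122, next y-line at t=0.6000; Δt_x=1.1547, Δt_y=2.0000
    y: enter (3,4) at t=0.6000
    x: enter (4,4) at t=0.9122
    x: enter (5,4) at t=2.0669
    y: enter (5,3) at t=2.6000
    x: enter (6,3) at t=3.2216 ← occupied
  → r_2 = 3.2216
beam 3: φ=45°, α=60°
  dir = (cos 60°, sin 60°) = (0.5000, 0.8660); from cell (3,5)
  next x-line at t=1.5800, next y-line at t=0.8083; Δt_x=2.0000, Δt_y=1.1547
    y: enter (3,6) at t=0.8083
    x: enter (4,6) at t=1.5800
    y: enter (4,7) at t=1.9630 ← occupied
  → r_3 = 1.9630
beam 4: φ=90°, α=105°
  dir = (cos 105°, sin 105°) = (-0.2588, 0.9659); from cell (3,5)
  next x-line at t=0.8114, next y-line at t=0.7247; Δt_x=3.8637, Δt_y=1.0353
    y: enter (3,6) at t=0.7247
    x: enter (2,6) at t=0.8114
    y: enter (2,7) at t=1.7600 ← occupied
  → r_4 = 1.7600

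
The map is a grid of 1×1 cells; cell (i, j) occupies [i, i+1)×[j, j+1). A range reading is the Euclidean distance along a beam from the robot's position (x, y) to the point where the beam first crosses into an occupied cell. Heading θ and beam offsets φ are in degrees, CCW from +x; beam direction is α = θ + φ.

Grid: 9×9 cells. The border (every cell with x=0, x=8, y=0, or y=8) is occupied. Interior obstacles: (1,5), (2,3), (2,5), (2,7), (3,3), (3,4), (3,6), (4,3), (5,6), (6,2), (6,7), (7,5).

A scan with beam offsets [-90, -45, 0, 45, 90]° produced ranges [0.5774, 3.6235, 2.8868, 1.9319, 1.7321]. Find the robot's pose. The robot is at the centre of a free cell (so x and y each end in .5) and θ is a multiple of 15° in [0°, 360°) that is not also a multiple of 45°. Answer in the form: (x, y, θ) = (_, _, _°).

The pose lattice has 37·16 = 592 candidates. Test each by forward raycasting.
  (6.5, 1.5, 330°): beam 2 = 0.5176 ≠ 3.6235 ✗
  (7.5, 7.5, 330°): beam 1 = 5.0000 ≠ 0.5774 ✗
  (7.5, 2.5, 165°): beam 1 = 1.9319 ≠ 0.5774 ✗
  …
  (4.5, 4.5, 30°): r_1=0.5774, r_2=3.6235, r_3=2.8868, r_4=1.9319, r_5=1.7321 — all match ✓
Only this pose fits every beam.

(x, y, θ) = (4.5, 4.5, 30°)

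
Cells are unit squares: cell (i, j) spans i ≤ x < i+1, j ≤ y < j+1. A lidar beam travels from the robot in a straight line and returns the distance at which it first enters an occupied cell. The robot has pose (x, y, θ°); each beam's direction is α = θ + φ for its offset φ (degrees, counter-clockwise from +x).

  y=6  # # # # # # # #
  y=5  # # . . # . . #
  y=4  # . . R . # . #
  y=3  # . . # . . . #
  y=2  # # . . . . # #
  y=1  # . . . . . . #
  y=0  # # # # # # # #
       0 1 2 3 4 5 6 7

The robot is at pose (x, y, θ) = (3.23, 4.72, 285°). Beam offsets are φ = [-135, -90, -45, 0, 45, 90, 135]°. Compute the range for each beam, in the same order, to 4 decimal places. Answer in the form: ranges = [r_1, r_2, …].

ranges = [1.4203, 2.3087, 2.4600, 0.7454, 3.4400, 1.0818, 1.4780]

beam 1: φ=-135°, α=150°
  direction (-0.8660, 0.5000); cell (3,4); t to first gridline: x 0.2656, y 0.5600 (then +1.1547 / +2.0000)
    (2,4) via x @ 0.2656
    (2,5) via y @ 0.5600
    (1,5) via x @ 1.4203  # hit
  → r_1 = 1.4203
beam 2: φ=-90°, α=195°
  direction (-0.9659, -0.2588); cell (3,4); t to first gridline: x 0.2381, y 2.7819 (then +1.0353 / +3.8637)
    (2,4) via x @ 0.2381
    (1,4) via x @ 1.2734
    (0,4) via x @ 2.3087  # hit
  → r_2 = 2.3087
beam 3: φ=-45°, α=240°
  direction (-0.5000, -0.8660); cell (3,4); t to first gridline: x 0.4600, y 0.8314 (then +2.0000 / +1.1547)
    (2,4) via x @ 0.4600
    (2,3) via y @ 0.8314
    (2,2) via y @ 1.9861
    (1,2) via x @ 2.4600  # hit
  → r_3 = 2.4600
beam 4: φ=0°, α=285°
  direction (0.2588, -0.9659); cell (3,4); t to first gridline: x 2.9751, y 0.7454 (then +3.8637 / +1.0353)
    (3,3) via y @ 0.7454  # hit
  → r_4 = 0.7454
beam 5: φ=45°, α=330°
  direction (0.8660, -0.5000); cell (3,4); t to first gridline: x 0.8891, y 1.4400 (then +1.1547 / +2.0000)
    (4,4) via x @ 0.8891
    (4,3) via y @ 1.4400
    (5,3) via x @ 2.0438
    (6,3) via x @ 3.1985
    (6,2) via y @ 3.4400  # hit
  → r_5 = 3.4400
beam 6: φ=90°, α=15°
  direction (0.9659, 0.2588); cell (3,4); t to first gridline: x 0.7972, y 1.0818 (then +1.0353 / +3.8637)
    (4,4) via x @ 0.7972
    (4,5) via y @ 1.0818  # hit
  → r_6 = 1.0818
beam 7: φ=135°, α=60°
  direction (0.5000, 0.8660); cell (3,4); t to first gridline: x 1.5400, y 0.3233 (then +2.0000 / +1.1547)
    (3,5) via y @ 0.3233
    (3,6) via y @ 1.4780  # hit
  → r_7 = 1.4780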